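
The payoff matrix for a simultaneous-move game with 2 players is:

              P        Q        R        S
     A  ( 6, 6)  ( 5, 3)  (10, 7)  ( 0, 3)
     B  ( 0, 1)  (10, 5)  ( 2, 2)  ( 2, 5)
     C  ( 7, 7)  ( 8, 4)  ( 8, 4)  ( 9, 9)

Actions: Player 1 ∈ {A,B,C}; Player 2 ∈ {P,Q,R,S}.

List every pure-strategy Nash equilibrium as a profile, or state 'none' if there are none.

NE set: (A,R), (B,Q), (C,S)

(A,P): not NE [P1→C gives 7>6; P2→R gives 7>6]
(A,Q): not NE [P1→B gives 10>5; P2→R gives 7>3]
(A,R): NE
(A,S): not NE [P1→C gives 9>0; P2→R gives 7>3]
(B,P): not NE [P1→C gives 7>0; P2→S gives 5>1]
(B,Q): NE
(B,R): not NE [P1→A gives 10>2; P2→S gives 5>2]
(B,S): not NE [P1→C gives 9>2]
(C,P): not NE [P2→S gives 9>7]
(C,Q): not NE [P1→B gives 10>8; P2→S gives 9>4]
(C,R): not NE [P1→A gives 10>8; P2→S gives 9>4]
(C,S): NE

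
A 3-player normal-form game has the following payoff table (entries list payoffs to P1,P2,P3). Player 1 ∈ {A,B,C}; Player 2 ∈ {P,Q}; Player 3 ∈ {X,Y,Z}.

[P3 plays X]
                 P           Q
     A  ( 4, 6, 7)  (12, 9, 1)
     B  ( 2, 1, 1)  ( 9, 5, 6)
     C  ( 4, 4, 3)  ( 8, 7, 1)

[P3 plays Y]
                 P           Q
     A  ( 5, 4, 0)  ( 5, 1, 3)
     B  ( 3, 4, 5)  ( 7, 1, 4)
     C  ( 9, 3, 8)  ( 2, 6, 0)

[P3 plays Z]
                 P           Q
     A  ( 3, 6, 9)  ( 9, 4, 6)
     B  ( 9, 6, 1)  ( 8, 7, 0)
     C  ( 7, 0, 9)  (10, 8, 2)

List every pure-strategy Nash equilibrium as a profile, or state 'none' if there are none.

Nash profiles: (C,Q,Z)

(A,P,X): not NE [P2→Q gives 9>6; P3→Z gives 9>7]
(A,P,Y): not NE [P1→C gives 9>5; P3→Z gives 9>0]
(A,P,Z): not NE [P1→B gives 9>3]
(A,Q,X): not NE [P3→Z gives 6>1]
(A,Q,Y): not NE [P1→B gives 7>5; P2→P gives 4>1; P3→Z gives 6>3]
(A,Q,Z): not NE [P1→C gives 10>9; P2→P gives 6>4]
(B,P,X): not NE [P1→C gives 4>2; P2→Q gives 5>1; P3→Y gives 5>1]
(B,P,Y): not NE [P1→C gives 9>3]
(B,P,Z): not NE [P2→Q gives 7>6; P3→Y gives 5>1]
(B,Q,X): not NE [P1→A gives 12>9]
(B,Q,Y): not NE [P2→P gives 4>1; P3→X gives 6>4]
(B,Q,Z): not NE [P1→C gives 10>8; P3→X gives 6>0]
(C,P,X): not NE [P2→Q gives 7>4; P3→Z gives 9>3]
(C,P,Y): not NE [P2→Q gives 6>3; P3→Z gives 9>8]
(C,P,Z): not NE [P1→B gives 9>7; P2→Q gives 8>0]
(C,Q,X): not NE [P1→A gives 12>8; P3→Z gives 2>1]
(C,Q,Y): not NE [P1→B gives 7>2; P3→Z gives 2>0]
(C,Q,Z): NE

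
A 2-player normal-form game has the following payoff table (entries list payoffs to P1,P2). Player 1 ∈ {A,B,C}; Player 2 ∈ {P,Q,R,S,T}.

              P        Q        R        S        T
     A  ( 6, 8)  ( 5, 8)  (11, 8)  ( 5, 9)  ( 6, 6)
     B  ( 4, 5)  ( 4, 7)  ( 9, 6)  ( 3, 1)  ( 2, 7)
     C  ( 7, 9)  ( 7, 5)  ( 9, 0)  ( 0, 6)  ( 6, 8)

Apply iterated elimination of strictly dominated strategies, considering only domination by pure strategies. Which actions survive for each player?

P1 drop B (A beats it: P:6>4 Q:5>4 R:11>9 S:5>3 T:6>2)
P2 drop Q (S beats it: A:9>8 C:6>5)
P2 drop R (S beats it: A:9>8 C:6>0)
P2 drop T (P beats it: A:8>6 C:9>8)
P1→{A,C} P2→{P,S}

Remaining: P1:{A,C} P2:{P,S}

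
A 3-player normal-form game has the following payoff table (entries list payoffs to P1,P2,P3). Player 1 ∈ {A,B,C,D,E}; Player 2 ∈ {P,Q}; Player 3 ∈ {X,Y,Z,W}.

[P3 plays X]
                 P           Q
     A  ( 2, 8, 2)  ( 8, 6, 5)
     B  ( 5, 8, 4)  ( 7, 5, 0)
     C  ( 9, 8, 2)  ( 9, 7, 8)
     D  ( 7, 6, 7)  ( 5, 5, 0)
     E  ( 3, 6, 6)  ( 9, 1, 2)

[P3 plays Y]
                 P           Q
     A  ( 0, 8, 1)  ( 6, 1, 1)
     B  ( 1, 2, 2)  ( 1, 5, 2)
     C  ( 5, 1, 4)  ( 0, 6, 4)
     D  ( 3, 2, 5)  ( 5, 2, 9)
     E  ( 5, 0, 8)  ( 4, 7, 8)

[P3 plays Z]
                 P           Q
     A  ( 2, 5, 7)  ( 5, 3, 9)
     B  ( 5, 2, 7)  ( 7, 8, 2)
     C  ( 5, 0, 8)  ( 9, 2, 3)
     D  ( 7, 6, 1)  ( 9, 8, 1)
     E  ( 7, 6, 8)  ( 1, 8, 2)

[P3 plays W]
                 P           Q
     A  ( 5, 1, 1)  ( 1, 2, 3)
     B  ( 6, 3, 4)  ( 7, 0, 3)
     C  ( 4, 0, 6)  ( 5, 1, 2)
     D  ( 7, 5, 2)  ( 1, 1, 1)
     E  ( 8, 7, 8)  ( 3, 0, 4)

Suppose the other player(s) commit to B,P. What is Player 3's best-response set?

u_3(X vs B,P) = 4
u_3(Y vs B,P) = 2
u_3(Z vs B,P) = 7
u_3(W vs B,P) = 4
max payoff 7 at {Z}

argmax u_3 = {Z}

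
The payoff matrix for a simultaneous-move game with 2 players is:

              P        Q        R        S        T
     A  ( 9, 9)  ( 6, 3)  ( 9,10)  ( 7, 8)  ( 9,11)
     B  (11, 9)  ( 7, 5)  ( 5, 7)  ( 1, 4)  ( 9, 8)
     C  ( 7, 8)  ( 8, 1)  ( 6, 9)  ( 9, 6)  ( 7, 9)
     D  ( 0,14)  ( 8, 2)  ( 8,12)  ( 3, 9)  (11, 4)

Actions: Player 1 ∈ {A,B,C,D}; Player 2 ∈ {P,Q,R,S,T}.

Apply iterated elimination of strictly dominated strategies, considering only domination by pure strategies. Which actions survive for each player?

IESDS → P1:{A,B,D} P2:{P,R,T}

P2 drop Q (P beats it: A:9>3 B:9>5 C:8>1 D:14>2)
P2 drop S (P beats it: A:9>8 B:9>4 C:8>6 D:14>9)
P1 drop C (A beats it: P:9>7 R:9>6 T:9>7)
P1→{A,B,D} P2→{P,R,T}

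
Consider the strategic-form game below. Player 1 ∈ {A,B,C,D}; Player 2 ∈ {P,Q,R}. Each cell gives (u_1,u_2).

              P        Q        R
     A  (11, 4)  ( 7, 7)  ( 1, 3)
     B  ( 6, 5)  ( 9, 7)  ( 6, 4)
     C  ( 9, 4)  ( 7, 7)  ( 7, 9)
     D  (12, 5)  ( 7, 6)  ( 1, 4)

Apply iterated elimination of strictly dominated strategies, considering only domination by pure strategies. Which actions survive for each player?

P2 drop P (Q beats it: A:7>4 B:7>5 C:7>4 D:6>5)
P1 drop A (B beats it: Q:9>7 R:6>1)
P1 drop D (B beats it: Q:9>7 R:6>1)
P1→{B,C} P2→{Q,R}

IESDS → P1:{B,C} P2:{Q,R}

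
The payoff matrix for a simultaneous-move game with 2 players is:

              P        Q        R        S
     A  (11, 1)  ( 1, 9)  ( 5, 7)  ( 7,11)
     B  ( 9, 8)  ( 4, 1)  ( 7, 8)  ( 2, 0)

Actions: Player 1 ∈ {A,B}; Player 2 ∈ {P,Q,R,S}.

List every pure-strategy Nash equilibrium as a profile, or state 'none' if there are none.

Nash profiles: (A,S), (B,R)

(A,P): not NE [P2→S gives 11>1]
(A,Q): not NE [P1→B gives 4>1; P2→S gives 11>9]
(A,R): not NE [P1→B gives 7>5; P2→S gives 11>7]
(A,S): NE
(B,P): not NE [P1→A gives 11>9]
(B,Q): not NE [P2→R gives 8>1]
(B,R): NE
(B,S): not NE [P1→A gives 7>2; P2→R gives 8>0]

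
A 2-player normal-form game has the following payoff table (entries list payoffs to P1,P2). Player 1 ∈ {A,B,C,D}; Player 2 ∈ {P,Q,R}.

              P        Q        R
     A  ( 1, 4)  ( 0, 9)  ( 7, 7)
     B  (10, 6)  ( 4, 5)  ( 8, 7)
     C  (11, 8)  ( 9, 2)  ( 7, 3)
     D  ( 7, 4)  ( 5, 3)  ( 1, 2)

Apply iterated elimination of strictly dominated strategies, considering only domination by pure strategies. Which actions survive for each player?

IESDS → P1:{B,C} P2:{P,R}

P1 drop A (B beats it: P:10>1 Q:4>0 R:8>7)
P1 drop D (C beats it: P:11>7 Q:9>5 R:7>1)
P2 drop Q (P beats it: B:6>5 C:8>2)
P1→{B,C} P2→{P,R}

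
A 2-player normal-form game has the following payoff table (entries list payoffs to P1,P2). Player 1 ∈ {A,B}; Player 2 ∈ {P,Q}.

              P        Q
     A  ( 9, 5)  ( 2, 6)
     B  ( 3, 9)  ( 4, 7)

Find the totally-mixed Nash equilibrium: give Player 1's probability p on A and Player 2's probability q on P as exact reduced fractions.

P1 indiff ⇒ q·9+(1-q)·2 = q·3+(1-q)·4 ⇒ q(6) = (1-q)(2) ⇒ q = 1/4
P2 indiff ⇒ p·5+(1-p)·9 = p·6+(1-p)·7 ⇒ p(-1) = (1-p)(-2) ⇒ p = 2/3

P1 mixes 2/3 on A; P2 mixes 1/4 on P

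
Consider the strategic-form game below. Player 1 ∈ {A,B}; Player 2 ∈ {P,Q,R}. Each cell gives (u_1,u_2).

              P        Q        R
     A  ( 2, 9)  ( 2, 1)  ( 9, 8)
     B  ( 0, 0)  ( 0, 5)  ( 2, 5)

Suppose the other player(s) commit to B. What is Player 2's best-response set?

argmax u_2 = {Q,R}

u_2(P vs B) = 0
u_2(Q vs B) = 5
u_2(R vs B) = 5
max payoff 5 at {Q,R}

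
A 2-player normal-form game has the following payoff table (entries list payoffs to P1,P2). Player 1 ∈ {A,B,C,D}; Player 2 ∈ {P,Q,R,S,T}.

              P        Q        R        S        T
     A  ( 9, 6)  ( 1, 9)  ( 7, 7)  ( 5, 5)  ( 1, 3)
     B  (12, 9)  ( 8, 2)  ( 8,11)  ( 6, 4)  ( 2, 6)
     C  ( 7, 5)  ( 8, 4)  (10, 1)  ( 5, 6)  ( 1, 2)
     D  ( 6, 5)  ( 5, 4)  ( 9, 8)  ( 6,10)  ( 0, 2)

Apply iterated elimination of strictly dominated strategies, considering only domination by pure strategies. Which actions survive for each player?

IESDS → P1:{B,C,D} P2:{P,R,S}

P1 drop A (B beats it: P:12>9 Q:8>1 R:8>7 S:6>5 T:2>1)
P2 drop Q (P beats it: B:9>2 C:5>4 D:5>4)
P2 drop T (P beats it: B:9>6 C:5>2 D:5>2)
P1→{B,C,D} P2→{P,R,S}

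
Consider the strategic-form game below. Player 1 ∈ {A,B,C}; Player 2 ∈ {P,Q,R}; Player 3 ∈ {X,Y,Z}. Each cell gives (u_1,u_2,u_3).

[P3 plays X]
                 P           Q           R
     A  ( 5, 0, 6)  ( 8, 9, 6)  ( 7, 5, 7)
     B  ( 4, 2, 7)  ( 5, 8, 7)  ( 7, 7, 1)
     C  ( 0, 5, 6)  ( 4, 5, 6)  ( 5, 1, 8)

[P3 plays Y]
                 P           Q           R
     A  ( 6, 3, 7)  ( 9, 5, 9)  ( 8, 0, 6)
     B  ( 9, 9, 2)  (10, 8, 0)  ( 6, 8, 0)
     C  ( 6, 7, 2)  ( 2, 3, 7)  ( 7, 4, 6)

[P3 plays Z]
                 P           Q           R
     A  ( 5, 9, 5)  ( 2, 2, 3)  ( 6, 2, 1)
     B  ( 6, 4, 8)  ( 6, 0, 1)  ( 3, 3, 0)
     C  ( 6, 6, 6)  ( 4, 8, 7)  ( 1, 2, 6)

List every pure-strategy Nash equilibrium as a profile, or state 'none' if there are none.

(A,P,X): not NE [P2→Q gives 9>0; P3→Y gives 7>6]
(A,P,Y): not NE [P1→B gives 9>6; P2→Q gives 5>3]
(A,P,Z): not NE [P1→C gives 6>5; P3→Y gives 7>5]
(A,Q,X): not NE [P3→Y gives 9>6]
(A,Q,Y): not NE [P1→B gives 10>9]
(A,Q,Z): not NE [P1→B gives 6>2; P2→P gives 9>2; P3→Y gives 9>3]
(A,R,X): not NE [P2→Q gives 9>5]
(A,R,Y): not NE [P2→Q gives 5>0; P3→X gives 7>6]
(A,R,Z): not NE [P2→P gives 9>2; P3→X gives 7>1]
(B,P,X): not NE [P1→A gives 5>4; P2→Q gives 8>2; P3→Z gives 8>7]
(B,P,Y): not NE [P3→Z gives 8>2]
(B,P,Z): NE
(B,Q,X): not NE [P1→A gives 8>5]
(B,Q,Y): not NE [P2→P gives 9>8; P3→X gives 7>0]
(B,Q,Z): not NE [P2→P gives 4>0; P3→X gives 7>1]
(B,R,X): not NE [P2→Q gives 8>7]
(B,R,Y): not NE [P1→A gives 8>6; P2→P gives 9>8; P3→X gives 1>0]
(B,R,Z): not NE [P1→A gives 6>3; P2→P gives 4>3; P3→X gives 1>0]
(C,P,X): not NE [P1→A gives 5>0]
(C,P,Y): not NE [P1→B gives 9>6; P3→Z gives 6>2]
(C,P,Z): not NE [P2→Q gives 8>6]
(C,Q,X): not NE [P1→A gives 8>4; P3→Z gives 7>6]
(C,Q,Y): not NE [P1→B gives 10>2; P2→P gives 7>3]
(C,Q,Z): not NE [P1→B gives 6>4]
(C,R,X): not NE [P1→B gives 7>5; P2→Q gives 5>1]
(C,R,Y): not NE [P1→A gives 8>7; P2→P gives 7>4; P3→X gives 8>6]
(C,R,Z): not NE [P1→A gives 6>1; P2→Q gives 8>2; P3→X gives 8>6]

NE set: (B,P,Z)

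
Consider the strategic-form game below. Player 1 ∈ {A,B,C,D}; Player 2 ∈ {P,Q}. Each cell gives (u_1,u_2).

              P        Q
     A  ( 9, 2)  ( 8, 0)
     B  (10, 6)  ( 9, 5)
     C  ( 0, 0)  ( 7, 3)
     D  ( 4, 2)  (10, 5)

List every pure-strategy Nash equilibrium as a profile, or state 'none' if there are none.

(A,P): not NE [P1→B gives 10>9]
(A,Q): not NE [P1→D gives 10>8; P2→P gives 2>0]
(B,P): NE
(B,Q): not NE [P1→D gives 10>9; P2→P gives 6>5]
(C,P): not NE [P1→B gives 10>0; P2→Q gives 3>0]
(C,Q): not NE [P1→D gives 10>7]
(D,P): not NE [P1→B gives 10>4; P2→Q gives 5>2]
(D,Q): NE

PSNE = {(B,P), (D,Q)}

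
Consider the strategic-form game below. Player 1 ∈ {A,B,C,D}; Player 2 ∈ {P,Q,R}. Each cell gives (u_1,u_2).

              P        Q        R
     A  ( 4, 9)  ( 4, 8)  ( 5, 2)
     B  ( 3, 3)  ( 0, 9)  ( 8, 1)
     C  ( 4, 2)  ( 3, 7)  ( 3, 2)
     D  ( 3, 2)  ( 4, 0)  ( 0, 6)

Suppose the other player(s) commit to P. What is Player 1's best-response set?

P1 best: {A,C}

u_1(A vs P) = 4
u_1(B vs P) = 3
u_1(C vs P) = 4
u_1(D vs P) = 3
max payoff 4 at {A,C}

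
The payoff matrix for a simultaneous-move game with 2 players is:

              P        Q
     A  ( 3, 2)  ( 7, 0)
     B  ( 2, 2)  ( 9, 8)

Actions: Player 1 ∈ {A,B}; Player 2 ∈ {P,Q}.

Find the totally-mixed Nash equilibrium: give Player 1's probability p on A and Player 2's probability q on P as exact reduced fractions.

p=3/4, q=2/3

P1 indiff ⇒ q·3+(1-q)·7 = q·2+(1-q)·9 ⇒ q(1) = (1-q)(2) ⇒ q = 2/3
P2 indiff ⇒ p·2+(1-p)·2 = p·0+(1-p)·8 ⇒ p(2) = (1-p)(6) ⇒ p = 3/4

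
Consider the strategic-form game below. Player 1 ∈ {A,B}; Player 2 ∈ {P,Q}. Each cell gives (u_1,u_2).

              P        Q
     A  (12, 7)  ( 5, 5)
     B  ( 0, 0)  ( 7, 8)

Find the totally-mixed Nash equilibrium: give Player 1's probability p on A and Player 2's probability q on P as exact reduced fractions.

P1 mixes 4/5 on A; P2 mixes 1/7 on P

P1 indiff ⇒ q·12+(1-q)·5 = q·0+(1-q)·7 ⇒ q(12) = (1-q)(2) ⇒ q = 1/7
P2 indiff ⇒ p·7+(1-p)·0 = p·5+(1-p)·8 ⇒ p(2) = (1-p)(8) ⇒ p = 4/5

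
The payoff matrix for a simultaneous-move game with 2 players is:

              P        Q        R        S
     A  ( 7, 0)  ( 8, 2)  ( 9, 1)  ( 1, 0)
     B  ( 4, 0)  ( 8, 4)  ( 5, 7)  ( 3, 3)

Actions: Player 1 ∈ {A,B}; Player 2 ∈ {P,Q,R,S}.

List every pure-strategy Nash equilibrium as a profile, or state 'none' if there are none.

(A,P): not NE [P2→Q gives 2>0]
(A,Q): NE
(A,R): not NE [P2→Q gives 2>1]
(A,S): not NE [P1→B gives 3>1; P2→Q gives 2>0]
(B,P): not NE [P1→A gives 7>4; P2→R gives 7>0]
(B,Q): not NE [P2→R gives 7>4]
(B,R): not NE [P1→A gives 9>5]
(B,S): not NE [P2→R gives 7>3]

Nash profiles: (A,Q)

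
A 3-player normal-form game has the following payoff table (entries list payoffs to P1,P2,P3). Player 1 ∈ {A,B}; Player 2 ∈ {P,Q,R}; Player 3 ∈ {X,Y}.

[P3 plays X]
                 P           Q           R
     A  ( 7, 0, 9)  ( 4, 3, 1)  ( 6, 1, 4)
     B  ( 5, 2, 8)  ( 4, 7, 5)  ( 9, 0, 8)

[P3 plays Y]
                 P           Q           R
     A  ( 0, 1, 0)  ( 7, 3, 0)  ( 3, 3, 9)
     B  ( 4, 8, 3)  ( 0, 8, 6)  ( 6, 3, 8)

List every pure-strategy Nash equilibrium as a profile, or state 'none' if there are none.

(A,P,X): not NE [P2→Q gives 3>0]
(A,P,Y): not NE [P1→B gives 4>0; P2→R gives 3>1; P3→X gives 9>0]
(A,Q,X): NE
(A,Q,Y): not NE [P3→X gives 1>0]
(A,R,X): not NE [P1→B gives 9>6; P2→Q gives 3>1; P3→Y gives 9>4]
(A,R,Y): not NE [P1→B gives 6>3]
(B,P,X): not NE [P1→A gives 7>5; P2→Q gives 7>2]
(B,P,Y): not NE [P3→X gives 8>3]
(B,Q,X): not NE [P3→Y gives 6>5]
(B,Q,Y): not NE [P1→A gives 7>0]
(B,R,X): not NE [P2→Q gives 7>0]
(B,R,Y): not NE [P2→Q gives 8>3]

Nash profiles: (A,Q,X)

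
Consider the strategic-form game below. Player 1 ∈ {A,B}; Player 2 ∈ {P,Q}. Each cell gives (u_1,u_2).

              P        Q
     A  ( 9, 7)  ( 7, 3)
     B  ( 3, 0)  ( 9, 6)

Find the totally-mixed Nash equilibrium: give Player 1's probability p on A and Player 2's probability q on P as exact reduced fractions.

P1 indiff ⇒ q·9+(1-q)·7 = q·3+(1-q)·9 ⇒ q(6) = (1-q)(2) ⇒ q = 1/4
P2 indiff ⇒ p·7+(1-p)·0 = p·3+(1-p)·6 ⇒ p(4) = (1-p)(6) ⇒ p = 3/5

P1 mixes 3/5 on A; P2 mixes 1/4 on P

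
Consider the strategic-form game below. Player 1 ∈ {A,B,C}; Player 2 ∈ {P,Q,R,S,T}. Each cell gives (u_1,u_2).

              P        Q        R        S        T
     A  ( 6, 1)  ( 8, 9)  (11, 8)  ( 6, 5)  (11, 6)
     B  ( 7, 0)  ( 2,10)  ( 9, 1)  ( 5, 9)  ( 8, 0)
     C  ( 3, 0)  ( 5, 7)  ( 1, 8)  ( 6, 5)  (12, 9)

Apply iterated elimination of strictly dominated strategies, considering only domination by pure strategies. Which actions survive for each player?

P2 drop P (Q beats it: A:9>1 B:10>0 C:7>0)
P1 drop B (A beats it: Q:8>2 R:11>9 S:6>5 T:11>8)
P2 drop S (Q beats it: A:9>5 C:7>5)
P1→{A,C} P2→{Q,R,T}

Survivors P1:{A,C} P2:{Q,R,T}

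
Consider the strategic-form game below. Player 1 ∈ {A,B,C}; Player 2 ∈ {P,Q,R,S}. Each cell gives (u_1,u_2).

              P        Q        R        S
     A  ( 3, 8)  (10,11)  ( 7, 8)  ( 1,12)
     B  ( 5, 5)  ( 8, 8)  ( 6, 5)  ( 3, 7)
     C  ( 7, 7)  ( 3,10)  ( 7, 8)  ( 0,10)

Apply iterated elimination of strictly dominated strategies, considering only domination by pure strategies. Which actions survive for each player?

P2 drop P (Q beats it: A:11>8 B:8>5 C:10>7)
P2 drop R (Q beats it: A:11>8 B:8>5 C:10>8)
P1 drop C (A beats it: Q:10>3 S:1>0)
P1→{A,B} P2→{Q,S}

Remaining: P1:{A,B} P2:{Q,S}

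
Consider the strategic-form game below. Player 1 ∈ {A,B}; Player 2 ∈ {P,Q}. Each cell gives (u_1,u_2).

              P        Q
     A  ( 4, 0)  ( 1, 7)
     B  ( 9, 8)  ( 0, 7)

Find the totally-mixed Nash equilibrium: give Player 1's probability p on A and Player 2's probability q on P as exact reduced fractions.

P1 mixes 1/8 on A; P2 mixes 1/6 on P

P1 indiff ⇒ q·4+(1-q)·1 = q·9+(1-q)·0 ⇒ q(-5) = (1-q)(-1) ⇒ q = 1/6
P2 indiff ⇒ p·0+(1-p)·8 = p·7+(1-p)·7 ⇒ p(-7) = (1-p)(-1) ⇒ p = 1/8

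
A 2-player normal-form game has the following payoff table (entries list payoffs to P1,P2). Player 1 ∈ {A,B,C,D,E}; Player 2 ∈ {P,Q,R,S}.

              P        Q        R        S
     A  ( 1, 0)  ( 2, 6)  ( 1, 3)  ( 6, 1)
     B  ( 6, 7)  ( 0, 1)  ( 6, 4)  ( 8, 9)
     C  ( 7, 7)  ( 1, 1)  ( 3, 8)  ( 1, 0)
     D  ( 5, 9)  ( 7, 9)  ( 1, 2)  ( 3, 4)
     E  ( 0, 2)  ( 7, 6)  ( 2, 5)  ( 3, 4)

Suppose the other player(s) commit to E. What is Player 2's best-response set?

u_2(P vs E) = 2
u_2(Q vs E) = 6
u_2(R vs E) = 5
u_2(S vs E) = 4
max payoff 6 at {Q}

argmax u_2 = {Q}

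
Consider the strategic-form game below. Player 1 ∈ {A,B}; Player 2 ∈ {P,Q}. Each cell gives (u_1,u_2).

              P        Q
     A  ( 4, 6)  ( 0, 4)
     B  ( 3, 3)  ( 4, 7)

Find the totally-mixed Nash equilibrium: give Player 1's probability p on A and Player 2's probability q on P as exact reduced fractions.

P1 indiff ⇒ q·4+(1-q)·0 = q·3+(1-q)·4 ⇒ q(1) = (1-q)(4) ⇒ q = 4/5
P2 indiff ⇒ p·6+(1-p)·3 = p·4+(1-p)·7 ⇒ p(2) = (1-p)(4) ⇒ p = 2/3

p=2/3, q=4/5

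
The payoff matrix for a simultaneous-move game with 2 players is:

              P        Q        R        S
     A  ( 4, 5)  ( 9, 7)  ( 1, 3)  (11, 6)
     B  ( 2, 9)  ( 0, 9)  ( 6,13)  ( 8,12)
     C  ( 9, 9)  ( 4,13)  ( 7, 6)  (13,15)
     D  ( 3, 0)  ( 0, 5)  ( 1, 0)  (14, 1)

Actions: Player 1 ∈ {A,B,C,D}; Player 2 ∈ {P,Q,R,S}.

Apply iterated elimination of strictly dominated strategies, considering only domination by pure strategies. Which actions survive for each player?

P1 drop B (C beats it: P:9>2 Q:4>0 R:7>6 S:13>8)
P2 drop P (Q beats it: A:7>5 C:13>9 D:5>0)
P2 drop R (Q beats it: A:7>3 C:13>6 D:5>0)
P1→{A,C,D} P2→{Q,S}

Remaining: P1:{A,C,D} P2:{Q,S}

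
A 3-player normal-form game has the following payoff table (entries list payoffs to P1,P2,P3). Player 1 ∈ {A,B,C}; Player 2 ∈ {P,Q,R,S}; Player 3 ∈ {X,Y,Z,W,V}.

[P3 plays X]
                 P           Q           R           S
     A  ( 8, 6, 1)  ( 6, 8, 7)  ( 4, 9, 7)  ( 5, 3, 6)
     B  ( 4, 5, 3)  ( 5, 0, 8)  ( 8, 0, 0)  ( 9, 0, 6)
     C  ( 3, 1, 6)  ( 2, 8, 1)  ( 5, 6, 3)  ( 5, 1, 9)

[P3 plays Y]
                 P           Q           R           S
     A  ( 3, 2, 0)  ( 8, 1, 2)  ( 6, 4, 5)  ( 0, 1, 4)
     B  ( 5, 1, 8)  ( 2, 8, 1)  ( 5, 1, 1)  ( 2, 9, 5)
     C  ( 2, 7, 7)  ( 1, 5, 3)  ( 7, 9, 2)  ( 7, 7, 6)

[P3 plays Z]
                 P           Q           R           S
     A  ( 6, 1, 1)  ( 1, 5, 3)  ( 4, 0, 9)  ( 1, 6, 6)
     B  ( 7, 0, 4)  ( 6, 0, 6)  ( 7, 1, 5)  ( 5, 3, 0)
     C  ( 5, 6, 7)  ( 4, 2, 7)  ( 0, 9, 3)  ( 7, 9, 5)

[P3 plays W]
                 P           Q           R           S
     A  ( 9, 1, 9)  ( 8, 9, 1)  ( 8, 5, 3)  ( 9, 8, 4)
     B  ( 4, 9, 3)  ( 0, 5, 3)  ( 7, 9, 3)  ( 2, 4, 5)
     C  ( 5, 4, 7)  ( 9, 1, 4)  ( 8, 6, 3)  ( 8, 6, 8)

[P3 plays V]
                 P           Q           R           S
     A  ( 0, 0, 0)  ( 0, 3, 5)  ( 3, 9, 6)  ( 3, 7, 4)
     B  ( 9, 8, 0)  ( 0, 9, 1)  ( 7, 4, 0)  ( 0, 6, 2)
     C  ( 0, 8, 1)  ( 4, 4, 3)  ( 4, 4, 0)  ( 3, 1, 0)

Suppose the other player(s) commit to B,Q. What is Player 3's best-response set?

u_3(X vs B,Q) = 8
u_3(Y vs B,Q) = 1
u_3(Z vs B,Q) = 6
u_3(W vs B,Q) = 3
u_3(V vs B,Q) = 1
max payoff 8 at {X}

argmax u_3 = {X}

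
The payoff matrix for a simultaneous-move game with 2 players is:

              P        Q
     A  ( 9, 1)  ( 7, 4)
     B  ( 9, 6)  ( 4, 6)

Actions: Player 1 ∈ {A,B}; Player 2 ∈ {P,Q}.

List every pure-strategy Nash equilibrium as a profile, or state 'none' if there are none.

(A,P): not NE [P2→Q gives 4>1]
(A,Q): NE
(B,P): NE
(B,Q): not NE [P1→A gives 7>4]

Nash profiles: (A,Q), (B,P)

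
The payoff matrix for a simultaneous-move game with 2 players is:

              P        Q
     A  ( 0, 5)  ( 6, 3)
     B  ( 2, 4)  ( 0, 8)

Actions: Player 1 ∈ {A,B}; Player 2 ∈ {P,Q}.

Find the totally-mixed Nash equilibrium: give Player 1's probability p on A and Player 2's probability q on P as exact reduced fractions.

P1 indiff ⇒ q·0+(1-q)·6 = q·2+(1-q)·0 ⇒ q(-2) = (1-q)(-6) ⇒ q = 3/4
P2 indiff ⇒ p·5+(1-p)·4 = p·3+(1-p)·8 ⇒ p(2) = (1-p)(4) ⇒ p = 2/3

(p,q) = (2/3, 3/4)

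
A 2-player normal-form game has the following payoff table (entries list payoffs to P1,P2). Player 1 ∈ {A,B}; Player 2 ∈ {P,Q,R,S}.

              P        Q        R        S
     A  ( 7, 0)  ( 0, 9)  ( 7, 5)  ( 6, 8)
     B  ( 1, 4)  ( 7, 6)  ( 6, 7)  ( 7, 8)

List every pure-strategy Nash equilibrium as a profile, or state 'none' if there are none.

(A,P): not NE [P2→Q gives 9>0]
(A,Q): not NE [P1→B gives 7>0]
(A,R): not NE [P2→Q gives 9>5]
(A,S): not NE [P1→B gives 7>6; P2→Q gives 9>8]
(B,P): not NE [P1→A gives 7>1; P2→S gives 8>4]
(B,Q): not NE [P2→S gives 8>6]
(B,R): not NE [P1→A gives 7>6; P2→S gives 8>7]
(B,S): NE

PSNE = {(B,S)}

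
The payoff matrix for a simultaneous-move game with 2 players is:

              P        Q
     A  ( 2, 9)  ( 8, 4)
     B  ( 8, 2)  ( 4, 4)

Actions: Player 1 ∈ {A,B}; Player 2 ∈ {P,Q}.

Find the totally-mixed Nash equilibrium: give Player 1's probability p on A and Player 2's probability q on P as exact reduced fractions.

(p,q) = (2/7, 2/5)

P1 indiff ⇒ q·2+(1-q)·8 = q·8+(1-q)·4 ⇒ q(-6) = (1-q)(-4) ⇒ q = 2/5
P2 indiff ⇒ p·9+(1-p)·2 = p·4+(1-p)·4 ⇒ p(5) = (1-p)(2) ⇒ p = 2/7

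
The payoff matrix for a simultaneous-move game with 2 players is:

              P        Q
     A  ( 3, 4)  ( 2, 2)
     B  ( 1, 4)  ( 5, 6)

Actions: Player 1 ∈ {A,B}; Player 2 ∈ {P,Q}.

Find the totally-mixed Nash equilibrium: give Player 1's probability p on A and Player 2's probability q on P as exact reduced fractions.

p=1/2, q=3/5

P1 indiff ⇒ q·3+(1-q)·2 = q·1+(1-q)·5 ⇒ q(2) = (1-q)(3) ⇒ q = 3/5
P2 indiff ⇒ p·4+(1-p)·4 = p·2+(1-p)·6 ⇒ p(2) = (1-p)(2) ⇒ p = 1/2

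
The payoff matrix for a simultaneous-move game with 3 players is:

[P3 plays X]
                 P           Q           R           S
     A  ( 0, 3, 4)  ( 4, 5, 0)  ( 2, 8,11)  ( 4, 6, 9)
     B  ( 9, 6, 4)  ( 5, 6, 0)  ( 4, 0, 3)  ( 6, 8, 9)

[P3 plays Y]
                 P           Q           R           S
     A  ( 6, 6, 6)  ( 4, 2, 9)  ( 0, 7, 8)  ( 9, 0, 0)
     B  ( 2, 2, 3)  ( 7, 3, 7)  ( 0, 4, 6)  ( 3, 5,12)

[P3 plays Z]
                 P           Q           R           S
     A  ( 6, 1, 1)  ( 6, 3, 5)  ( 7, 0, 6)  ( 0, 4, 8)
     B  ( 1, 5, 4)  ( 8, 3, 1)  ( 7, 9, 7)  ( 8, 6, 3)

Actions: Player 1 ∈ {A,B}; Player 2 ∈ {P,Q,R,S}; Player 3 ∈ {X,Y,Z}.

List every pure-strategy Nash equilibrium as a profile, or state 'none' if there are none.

(A,P,X): not NE [P1→B gives 9>0; P2→R gives 8>3; P3→Y gives 6>4]
(A,P,Y): not NE [P2→R gives 7>6]
(A,P,Z): not NE [P2→S gives 4>1; P3→Y gives 6>1]
(A,Q,X): not NE [P1→B gives 5>4; P2→R gives 8>5; P3→Y gives 9>0]
(A,Q,Y): not NE [P1→B gives 7>4; P2→R gives 7>2]
(A,Q,Z): not NE [P1→B gives 8>6; P2→S gives 4>3; P3→Y gives 9>5]
(A,R,X): not NE [P1→B gives 4>2]
(A,R,Y): not NE [P3→X gives 11>8]
(A,R,Z): not NE [P2→S gives 4>0; P3→X gives 11>6]
(A,S,X): not NE [P1→B gives 6>4; P2→R gives 8>6]
(A,S,Y): not NE [P2→R gives 7>0; P3→X gives 9>0]
(A,S,Z): not NE [P1→B gives 8>0; P3→X gives 9>8]
(B,P,X): not NE [P2→S gives 8>6]
(B,P,Y): not NE [P1→A gives 6>2; P2→S gives 5>2; P3→Z gives 4>3]
(B,P,Z): not NE [P1→A gives 6>1; P2→R gives 9>5]
(B,Q,X): not NE [P2→S gives 8>6; P3→Y gives 7>0]
(B,Q,Y): not NE [P2→S gives 5>3]
(B,Q,Z): not NE [P2→R gives 9>3; P3→Y gives 7>1]
(B,R,X): not NE [P2→S gives 8>0; P3→Z gives 7>3]
(B,R,Y): not NE [P2→S gives 5>4; P3→Z gives 7>6]
(B,R,Z): NE
(B,S,X): not NE [P3→Y gives 12>9]
(B,S,Y): not NE [P1→A gives 9>3]
(B,S,Z): not NE [P2→R gives 9>6; P3→Y gives 12>3]

Nash profiles: (B,R,Z)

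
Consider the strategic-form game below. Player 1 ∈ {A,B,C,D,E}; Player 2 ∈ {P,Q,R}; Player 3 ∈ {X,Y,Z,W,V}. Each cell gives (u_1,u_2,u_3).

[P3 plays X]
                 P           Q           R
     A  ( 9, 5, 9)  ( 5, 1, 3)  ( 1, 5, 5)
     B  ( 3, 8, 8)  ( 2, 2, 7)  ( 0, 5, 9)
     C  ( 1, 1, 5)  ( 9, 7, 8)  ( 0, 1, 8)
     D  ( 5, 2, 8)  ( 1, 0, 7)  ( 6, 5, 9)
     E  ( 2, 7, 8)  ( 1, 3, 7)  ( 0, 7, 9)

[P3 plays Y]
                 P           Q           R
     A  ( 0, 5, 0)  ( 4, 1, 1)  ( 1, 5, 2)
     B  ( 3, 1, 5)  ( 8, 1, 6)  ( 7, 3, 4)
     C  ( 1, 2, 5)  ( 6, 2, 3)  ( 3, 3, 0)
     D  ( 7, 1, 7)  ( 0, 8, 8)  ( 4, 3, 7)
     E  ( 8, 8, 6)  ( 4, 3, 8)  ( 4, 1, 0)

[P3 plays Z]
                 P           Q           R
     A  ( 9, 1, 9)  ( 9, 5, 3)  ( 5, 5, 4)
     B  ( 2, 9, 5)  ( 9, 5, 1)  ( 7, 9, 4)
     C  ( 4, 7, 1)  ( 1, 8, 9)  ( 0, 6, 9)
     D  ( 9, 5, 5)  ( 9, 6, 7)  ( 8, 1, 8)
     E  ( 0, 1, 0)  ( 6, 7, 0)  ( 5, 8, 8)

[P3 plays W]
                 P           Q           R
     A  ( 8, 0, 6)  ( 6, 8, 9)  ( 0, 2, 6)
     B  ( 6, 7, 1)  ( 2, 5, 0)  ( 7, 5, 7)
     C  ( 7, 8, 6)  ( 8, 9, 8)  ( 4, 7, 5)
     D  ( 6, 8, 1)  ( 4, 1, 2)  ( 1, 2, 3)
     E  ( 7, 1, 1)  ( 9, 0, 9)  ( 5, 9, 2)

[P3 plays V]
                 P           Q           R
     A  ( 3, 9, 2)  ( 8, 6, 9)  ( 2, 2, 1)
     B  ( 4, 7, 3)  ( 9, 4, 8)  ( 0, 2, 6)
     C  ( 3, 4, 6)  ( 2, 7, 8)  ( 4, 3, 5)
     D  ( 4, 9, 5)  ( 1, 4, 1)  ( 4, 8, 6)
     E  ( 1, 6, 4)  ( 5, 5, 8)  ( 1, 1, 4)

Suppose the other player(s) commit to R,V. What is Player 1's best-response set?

u_1(A vs R,V) = 2
u_1(B vs R,V) = 0
u_1(C vs R,V) = 4
u_1(D vs R,V) = 4
u_1(E vs R,V) = 1
max payoff 4 at {C,D}

argmax u_1 = {C,D}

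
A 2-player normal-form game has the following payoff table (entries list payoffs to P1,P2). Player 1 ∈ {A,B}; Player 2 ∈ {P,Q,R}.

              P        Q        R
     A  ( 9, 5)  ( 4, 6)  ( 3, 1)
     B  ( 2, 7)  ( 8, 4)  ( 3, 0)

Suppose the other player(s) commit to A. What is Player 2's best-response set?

argmax u_2 = {Q}

u_2(P vs A) = 5
u_2(Q vs A) = 6
u_2(R vs A) = 1
max payoff 6 at {Q}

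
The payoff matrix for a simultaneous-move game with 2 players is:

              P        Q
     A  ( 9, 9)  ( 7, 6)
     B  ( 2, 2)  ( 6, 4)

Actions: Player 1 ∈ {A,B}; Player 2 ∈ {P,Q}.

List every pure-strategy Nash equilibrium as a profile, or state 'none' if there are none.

Nash profiles: (A,P)

(A,P): NE
(A,Q): not NE [P2→P gives 9>6]
(B,P): not NE [P1→A gives 9>2; P2→Q gives 4>2]
(B,Q): not NE [P1→A gives 7>6]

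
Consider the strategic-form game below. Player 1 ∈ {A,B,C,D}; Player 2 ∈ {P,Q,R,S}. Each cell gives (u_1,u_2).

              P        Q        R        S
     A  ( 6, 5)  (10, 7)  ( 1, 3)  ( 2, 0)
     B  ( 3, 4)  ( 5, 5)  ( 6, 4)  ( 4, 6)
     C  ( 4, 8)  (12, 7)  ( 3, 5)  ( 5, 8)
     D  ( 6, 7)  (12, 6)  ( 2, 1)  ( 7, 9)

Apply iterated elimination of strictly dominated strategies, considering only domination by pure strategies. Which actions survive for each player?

P2 drop R (Q beats it: A:7>3 B:5>4 C:7>5 D:6>1)
P1 drop B (C beats it: P:4>3 Q:12>5 S:5>4)
P1→{A,C,D} P2→{P,Q,S}

Survivors P1:{A,C,D} P2:{P,Q,S}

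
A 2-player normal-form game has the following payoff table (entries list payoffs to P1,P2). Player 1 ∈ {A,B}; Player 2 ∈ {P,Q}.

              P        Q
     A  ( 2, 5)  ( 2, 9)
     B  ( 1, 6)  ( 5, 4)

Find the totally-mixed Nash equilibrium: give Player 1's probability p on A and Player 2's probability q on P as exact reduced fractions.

(p,q) = (1/3, 3/4)

P1 indiff ⇒ q·2+(1-q)·2 = q·1+(1-q)·5 ⇒ q(1) = (1-q)(3) ⇒ q = 3/4
P2 indiff ⇒ p·5+(1-p)·6 = p·9+(1-p)·4 ⇒ p(-4) = (1-p)(-2) ⇒ p = 1/3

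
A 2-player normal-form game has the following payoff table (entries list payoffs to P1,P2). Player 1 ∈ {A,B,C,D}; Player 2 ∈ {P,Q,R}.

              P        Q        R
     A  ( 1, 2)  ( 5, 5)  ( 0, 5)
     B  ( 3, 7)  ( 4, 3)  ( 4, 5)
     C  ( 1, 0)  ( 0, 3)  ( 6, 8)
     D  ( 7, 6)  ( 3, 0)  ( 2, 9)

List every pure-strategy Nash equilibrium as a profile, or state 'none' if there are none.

Nash profiles: (A,Q), (C,R)

(A,P): not NE [P1→D gives 7>1; P2→R gives 5>2]
(A,Q): NE
(A,R): not NE [P1→C gives 6>0]
(B,P): not NE [P1→D gives 7>3]
(B,Q): not NE [P1→A gives 5>4; P2→P gives 7>3]
(B,R): not NE [P1→C gives 6>4; P2→P gives 7>5]
(C,P): not NE [P1→D gives 7>1; P2→R gives 8>0]
(C,Q): not NE [P1→A gives 5>0; P2→R gives 8>3]
(C,R): NE
(D,P): not NE [P2→R gives 9>6]
(D,Q): not NE [P1→A gives 5>3; P2→R gives 9>0]
(D,R): not NE [P1→C gives 6>2]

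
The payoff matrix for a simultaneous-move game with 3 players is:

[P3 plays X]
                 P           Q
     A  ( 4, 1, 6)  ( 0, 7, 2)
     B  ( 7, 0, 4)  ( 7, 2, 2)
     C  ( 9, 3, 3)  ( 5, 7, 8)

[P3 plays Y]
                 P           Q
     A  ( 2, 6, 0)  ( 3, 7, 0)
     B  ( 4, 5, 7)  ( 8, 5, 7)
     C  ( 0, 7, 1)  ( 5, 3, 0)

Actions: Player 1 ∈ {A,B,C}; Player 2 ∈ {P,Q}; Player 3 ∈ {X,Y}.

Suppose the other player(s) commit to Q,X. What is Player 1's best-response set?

P1 best: {B}

u_1(A vs Q,X) = 0
u_1(B vs Q,X) = 7
u_1(C vs Q,X) = 5
max payoff 7 at {B}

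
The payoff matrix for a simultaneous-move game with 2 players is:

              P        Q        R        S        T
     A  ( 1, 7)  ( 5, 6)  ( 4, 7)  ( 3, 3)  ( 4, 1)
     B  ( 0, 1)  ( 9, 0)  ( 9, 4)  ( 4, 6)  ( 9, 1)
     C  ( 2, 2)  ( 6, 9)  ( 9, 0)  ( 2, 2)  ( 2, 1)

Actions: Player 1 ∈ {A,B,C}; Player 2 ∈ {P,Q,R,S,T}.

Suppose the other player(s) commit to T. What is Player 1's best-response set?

BR_1 = {B}

u_1(A vs T) = 4
u_1(B vs T) = 9
u_1(C vs T) = 2
max payoff 9 at {B}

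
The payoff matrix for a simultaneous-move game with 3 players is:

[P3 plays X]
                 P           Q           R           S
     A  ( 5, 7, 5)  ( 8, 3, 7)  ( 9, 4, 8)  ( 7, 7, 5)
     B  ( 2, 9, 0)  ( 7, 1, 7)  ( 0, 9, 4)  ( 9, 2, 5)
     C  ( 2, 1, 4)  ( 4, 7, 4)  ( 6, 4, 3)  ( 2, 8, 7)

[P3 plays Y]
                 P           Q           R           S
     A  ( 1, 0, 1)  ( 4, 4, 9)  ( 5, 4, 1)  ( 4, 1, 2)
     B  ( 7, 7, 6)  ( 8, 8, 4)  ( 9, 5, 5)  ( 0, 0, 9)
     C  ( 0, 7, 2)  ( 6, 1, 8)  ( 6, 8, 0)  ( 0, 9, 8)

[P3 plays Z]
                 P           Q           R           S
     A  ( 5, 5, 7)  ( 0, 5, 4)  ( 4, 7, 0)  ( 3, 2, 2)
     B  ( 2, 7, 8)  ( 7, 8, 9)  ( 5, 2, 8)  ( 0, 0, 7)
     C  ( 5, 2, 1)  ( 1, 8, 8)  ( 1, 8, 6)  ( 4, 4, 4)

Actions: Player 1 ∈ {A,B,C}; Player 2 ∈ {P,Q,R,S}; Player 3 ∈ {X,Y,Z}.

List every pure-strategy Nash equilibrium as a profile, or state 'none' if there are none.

(A,P,X): not NE [P3→Z gives 7>5]
(A,P,Y): not NE [P1→B gives 7>1; P2→R gives 4>0; P3→Z gives 7>1]
(A,P,Z): not NE [P2→R gives 7>5]
(A,Q,X): not NE [P2→S gives 7>3; P3→Y gives 9>7]
(A,Q,Y): not NE [P1→B gives 8>4]
(A,Q,Z): not NE [P1→B gives 7>0; P2→R gives 7>5; P3→Y gives 9>4]
(A,R,X): not NE [P2→S gives 7>4]
(A,R,Y): not NE [P1→B gives 9>5; P3→X gives 8>1]
(A,R,Z): not NE [P1→B gives 5>4; P3→X gives 8>0]
(A,S,X): not NE [P1→B gives 9>7]
(A,S,Y): not NE [P2→R gives 4>1; P3→X gives 5>2]
(A,S,Z): not NE [P1→C gives 4>3; P2→R gives 7>2; P3→X gives 5>2]
(B,P,X): not NE [P1→A gives 5>2; P3→Z gives 8>0]
(B,P,Y): not NE [P2→Q gives 8>7; P3→Z gives 8>6]
(B,P,Z): not NE [P1→C gives 5>2; P2→Q gives 8>7]
(B,Q,X): not NE [P1→A gives 8>7; P2→R gives 9>1; P3→Z gives 9>7]
(B,Q,Y): not NE [P3→Z gives 9>4]
(B,Q,Z): NE
(B,R,X): not NE [P1→A gives 9>0; P3→Z gives 8>4]
(B,R,Y): not NE [P2→Q gives 8>5; P3→Z gives 8>5]
(B,R,Z): not NE [P2→Q gives 8>2]
(B,S,X): not NE [P2→R gives 9>2; P3→Y gives 9>5]
(B,S,Y): not NE [P1→A gives 4>0; P2→Q gives 8>0]
(B,S,Z): not NE [P1→C gives 4>0; P2→Q gives 8>0; P3→Y gives 9>7]
(C,P,X): not NE [P1→A gives 5>2; P2→S gives 8>1]
(C,P,Y): not NE [P1→B gives 7>0; P2→S gives 9>7; P3→X gives 4>2]
(C,P,Z): not NE [P2→R gives 8>2; P3→X gives 4>1]
(C,Q,X): not NE [P1→A gives 8>4; P2→S gives 8>7; P3→Z gives 8>4]
(C,Q,Y): not NE [P1→B gives 8>6; P2→S gives 9>1]
(C,Q,Z): not NE [P1→B gives 7>1]
(C,R,X): not NE [P1→A gives 9>6; P2→S gives 8>4; P3→Z gives 6>3]
(C,R,Y): not NE [P1→B gives 9>6; P2→S gives 9>8; P3→Z gives 6>0]
(C,R,Z): not NE [P1→B gives 5>1]
(C,S,X): not NE [P1→B gives 9>2; P3→Y gives 8>7]
(C,S,Y): not NE [P1→A gives 4>0]
(C,S,Z): not NE [P2→R gives 8>4; P3→Y gives 8>4]

NE set: (B,Q,Z)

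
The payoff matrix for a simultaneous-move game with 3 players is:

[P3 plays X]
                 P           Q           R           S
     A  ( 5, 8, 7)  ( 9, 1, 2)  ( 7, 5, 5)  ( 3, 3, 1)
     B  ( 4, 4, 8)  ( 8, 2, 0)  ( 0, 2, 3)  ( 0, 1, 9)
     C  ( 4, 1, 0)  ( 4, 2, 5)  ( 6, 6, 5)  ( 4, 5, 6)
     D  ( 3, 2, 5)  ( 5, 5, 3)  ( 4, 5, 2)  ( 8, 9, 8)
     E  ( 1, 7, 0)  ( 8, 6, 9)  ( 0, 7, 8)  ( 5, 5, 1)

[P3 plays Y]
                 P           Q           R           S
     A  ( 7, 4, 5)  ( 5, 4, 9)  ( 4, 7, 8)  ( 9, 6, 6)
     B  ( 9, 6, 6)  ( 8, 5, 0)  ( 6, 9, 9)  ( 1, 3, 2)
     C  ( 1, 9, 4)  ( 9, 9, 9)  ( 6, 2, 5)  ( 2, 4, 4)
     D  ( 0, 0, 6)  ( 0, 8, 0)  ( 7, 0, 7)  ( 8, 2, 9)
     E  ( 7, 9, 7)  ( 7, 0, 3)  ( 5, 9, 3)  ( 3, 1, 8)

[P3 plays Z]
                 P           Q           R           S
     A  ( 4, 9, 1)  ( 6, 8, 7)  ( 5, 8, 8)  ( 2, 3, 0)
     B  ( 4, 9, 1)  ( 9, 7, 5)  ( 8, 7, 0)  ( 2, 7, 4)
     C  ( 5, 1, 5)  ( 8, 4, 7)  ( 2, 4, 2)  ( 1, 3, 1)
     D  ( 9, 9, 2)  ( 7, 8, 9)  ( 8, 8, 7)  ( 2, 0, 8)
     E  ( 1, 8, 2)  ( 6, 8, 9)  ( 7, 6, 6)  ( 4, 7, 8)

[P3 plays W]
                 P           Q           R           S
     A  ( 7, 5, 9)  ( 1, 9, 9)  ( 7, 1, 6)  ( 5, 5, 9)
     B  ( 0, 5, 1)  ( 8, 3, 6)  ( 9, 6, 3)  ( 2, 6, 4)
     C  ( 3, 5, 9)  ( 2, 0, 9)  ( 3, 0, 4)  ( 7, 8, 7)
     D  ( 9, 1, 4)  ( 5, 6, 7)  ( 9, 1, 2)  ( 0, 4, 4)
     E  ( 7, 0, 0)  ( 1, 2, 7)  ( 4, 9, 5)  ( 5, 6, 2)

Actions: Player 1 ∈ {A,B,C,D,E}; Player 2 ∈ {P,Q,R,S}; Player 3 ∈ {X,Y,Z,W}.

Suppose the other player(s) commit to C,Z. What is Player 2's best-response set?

BR_2 = {Q,R}

u_2(P vs C,Z) = 1
u_2(Q vs C,Z) = 4
u_2(R vs C,Z) = 4
u_2(S vs C,Z) = 3
max payoff 4 at {Q,R}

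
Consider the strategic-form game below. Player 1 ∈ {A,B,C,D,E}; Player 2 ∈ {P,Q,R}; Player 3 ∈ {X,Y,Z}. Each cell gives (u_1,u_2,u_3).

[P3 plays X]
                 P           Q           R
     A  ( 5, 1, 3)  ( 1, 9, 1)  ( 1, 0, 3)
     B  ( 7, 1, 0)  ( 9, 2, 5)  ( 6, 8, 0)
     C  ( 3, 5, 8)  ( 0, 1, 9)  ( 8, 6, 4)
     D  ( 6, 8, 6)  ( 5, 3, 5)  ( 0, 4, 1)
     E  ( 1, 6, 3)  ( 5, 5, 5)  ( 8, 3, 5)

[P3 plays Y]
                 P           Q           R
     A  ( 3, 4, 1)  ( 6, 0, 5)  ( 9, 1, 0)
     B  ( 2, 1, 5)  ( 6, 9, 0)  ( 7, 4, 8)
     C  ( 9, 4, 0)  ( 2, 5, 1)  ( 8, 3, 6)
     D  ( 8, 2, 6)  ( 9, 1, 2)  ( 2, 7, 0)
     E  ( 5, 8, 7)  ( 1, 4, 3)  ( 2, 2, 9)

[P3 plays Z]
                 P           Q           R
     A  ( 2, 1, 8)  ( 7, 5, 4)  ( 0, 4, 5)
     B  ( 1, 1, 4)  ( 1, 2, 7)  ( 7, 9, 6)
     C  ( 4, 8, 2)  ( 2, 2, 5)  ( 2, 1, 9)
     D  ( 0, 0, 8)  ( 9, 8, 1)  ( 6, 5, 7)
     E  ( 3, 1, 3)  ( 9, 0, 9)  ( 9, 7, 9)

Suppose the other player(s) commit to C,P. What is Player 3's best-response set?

u_3(X vs C,P) = 8
u_3(Y vs C,P) = 0
u_3(Z vs C,P) = 2
max payoff 8 at {X}

argmax u_3 = {X}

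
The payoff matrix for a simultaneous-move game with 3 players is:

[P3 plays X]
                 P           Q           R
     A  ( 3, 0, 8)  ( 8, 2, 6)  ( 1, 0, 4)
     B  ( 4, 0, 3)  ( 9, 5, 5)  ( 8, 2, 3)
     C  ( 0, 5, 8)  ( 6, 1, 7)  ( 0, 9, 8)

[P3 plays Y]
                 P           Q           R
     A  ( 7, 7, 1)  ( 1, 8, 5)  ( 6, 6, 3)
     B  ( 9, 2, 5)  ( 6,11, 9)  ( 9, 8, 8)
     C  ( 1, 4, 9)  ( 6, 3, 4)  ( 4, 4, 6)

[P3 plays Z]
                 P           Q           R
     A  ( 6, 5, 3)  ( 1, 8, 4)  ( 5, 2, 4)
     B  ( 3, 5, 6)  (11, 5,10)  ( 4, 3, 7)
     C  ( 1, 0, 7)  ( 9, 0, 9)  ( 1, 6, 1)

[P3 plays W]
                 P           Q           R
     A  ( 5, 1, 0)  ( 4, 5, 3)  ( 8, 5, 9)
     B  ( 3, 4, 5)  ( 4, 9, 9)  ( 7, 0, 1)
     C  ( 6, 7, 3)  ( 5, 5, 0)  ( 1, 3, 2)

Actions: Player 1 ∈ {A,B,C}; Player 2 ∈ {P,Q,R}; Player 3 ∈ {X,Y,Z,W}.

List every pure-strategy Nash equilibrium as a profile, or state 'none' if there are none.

Nash profiles: (A,R,W), (B,Q,Z)

(A,P,X): not NE [P1→B gives 4>3; P2→Q gives 2>0]
(A,P,Y): not NE [P1→B gives 9>7; P2→Q gives 8>7; P3→X gives 8>1]
(A,P,Z): not NE [P2→Q gives 8>5; P3→X gives 8>3]
(A,P,W): not NE [P1→C gives 6>5; P2→R gives 5>1; P3→X gives 8>0]
(A,Q,X): not NE [P1→B gives 9>8]
(A,Q,Y): not NE [P1→C gives 6>1; P3→X gives 6>5]
(A,Q,Z): not NE [P1→B gives 11>1; P3→X gives 6>4]
(A,Q,W): not NE [P1→C gives 5>4; P3→X gives 6>3]
(A,R,X): not NE [P1→B gives 8>1; P2→Q gives 2>0; P3→W gives 9>4]
(A,R,Y): not NE [P1→B gives 9>6; P2→Q gives 8>6; P3→W gives 9>3]
(A,R,Z): not NE [P2→Q gives 8>2; P3→W gives 9>4]
(A,R,W): NE
(B,P,X): not NE [P2→Q gives 5>0; P3→Z gives 6>3]
(B,P,Y): not NE [P2→Q gives 11>2; P3→Z gives 6>5]
(B,P,Z): not NE [P1→A gives 6>3]
(B,P,W): not NE [P1→C gives 6>3; P2→Q gives 9>4; P3→Z gives 6>5]
(B,Q,X): not NE [P3→Z gives 10>5]
(B,Q,Y): not NE [P3→Z gives 10>9]
(B,Q,Z): NE
(B,Q,W): not NE [P1→C gives 5>4; P3→Z gives 10>9]
(B,R,X): not NE [P2→Q gives 5>2; P3→Y gives 8>3]
(B,R,Y): not NE [P2→Q gives 11>8]
(B,R,Z): not NE [P1→A gives 5>4; P2→Q gives 5>3; P3→Y gives 8>7]
(B,R,W): not NE [P1→A gives 8>7; P2→Q gives 9>0; P3→Y gives 8>1]
(C,P,X): not NE [P1→B gives 4>0; P2→R gives 9>5; P3→Y gives 9>8]
(C,P,Y): not NE [P1→B gives 9>1]
(C,P,Z): not NE [P1→A gives 6>1; P2→R gives 6>0; P3→Y gives 9>7]
(C,P,W): not NE [P3→Y gives 9>3]
(C,Q,X): not NE [P1→B gives 9>6; P2→R gives 9>1; P3→Z gives 9>7]
(C,Q,Y): not NE [P2→R gives 4>3; P3→Z gives 9>4]
(C,Q,Z): not NE [P1→B gives 11>9; P2→R gives 6>0]
(C,Q,W): not NE [P2→P gives 7>5; P3→Z gives 9>0]
(C,R,X): not NE [P1→B gives 8>0]
(C,R,Y): not NE [P1→B gives 9>4; P3→X gives 8>6]
(C,R,Z): not NE [P1→A gives 5>1; P3→X gives 8>1]
(C,R,W): not NE [P1→A gives 8>1; P2→P gives 7>3; P3→X gives 8>2]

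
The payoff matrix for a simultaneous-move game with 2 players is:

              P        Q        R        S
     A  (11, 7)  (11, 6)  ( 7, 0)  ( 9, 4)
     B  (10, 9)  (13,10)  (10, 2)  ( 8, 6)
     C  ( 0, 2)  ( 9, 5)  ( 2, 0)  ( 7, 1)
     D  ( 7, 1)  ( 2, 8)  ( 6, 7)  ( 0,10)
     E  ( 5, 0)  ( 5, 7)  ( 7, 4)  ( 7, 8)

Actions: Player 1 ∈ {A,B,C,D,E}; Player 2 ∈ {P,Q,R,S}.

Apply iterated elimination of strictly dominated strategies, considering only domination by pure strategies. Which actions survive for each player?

Survivors P1:{A,B} P2:{P,Q}

P1 drop C (A beats it: P:11>0 Q:11>9 R:7>2 S:9>7)
P1 drop D (A beats it: P:11>7 Q:11>2 R:7>6 S:9>0)
P1 drop E (B beats it: P:10>5 Q:13>5 R:10>7 S:8>7)
P2 drop R (P beats it: A:7>0 B:9>2)
P2 drop S (P beats it: A:7>4 B:9>6)
P1→{A,B} P2→{P,Q}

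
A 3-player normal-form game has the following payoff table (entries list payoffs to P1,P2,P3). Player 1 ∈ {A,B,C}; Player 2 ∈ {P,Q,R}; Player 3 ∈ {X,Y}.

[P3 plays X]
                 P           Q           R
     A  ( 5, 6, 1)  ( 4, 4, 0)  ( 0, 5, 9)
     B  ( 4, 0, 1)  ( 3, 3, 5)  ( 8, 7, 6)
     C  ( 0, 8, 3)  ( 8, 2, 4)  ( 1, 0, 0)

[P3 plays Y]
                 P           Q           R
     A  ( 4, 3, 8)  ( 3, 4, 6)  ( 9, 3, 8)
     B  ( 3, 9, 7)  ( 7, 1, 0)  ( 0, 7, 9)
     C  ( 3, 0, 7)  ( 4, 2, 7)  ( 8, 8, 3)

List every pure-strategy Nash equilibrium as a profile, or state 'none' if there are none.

No pure NE.

(A,P,X): not NE [P3→Y gives 8>1]
(A,P,Y): not NE [P2→Q gives 4>3]
(A,Q,X): not NE [P1→C gives 8>4; P2→P gives 6>4; P3→Y gives 6>0]
(A,Q,Y): not NE [P1→B gives 7>3]
(A,R,X): not NE [P1→B gives 8>0; P2→P gives 6>5]
(A,R,Y): not NE [P2→Q gives 4>3; P3→X gives 9>8]
(B,P,X): not NE [P1→A gives 5>4; P2→R gives 7>0; P3→Y gives 7>1]
(B,P,Y): not NE [P1→A gives 4>3]
(B,Q,X): not NE [P1→C gives 8>3; P2→R gives 7>3]
(B,Q,Y): not NE [P2→P gives 9>1; P3→X gives 5>0]
(B,R,X): not NE [P3→Y gives 9>6]
(B,R,Y): not NE [P1→A gives 9>0; P2→P gives 9>7]
(C,P,X): not NE [P1→A gives 5>0; P3→Y gives 7>3]
(C,P,Y): not NE [P1→A gives 4>3; P2→R gives 8>0]
(C,Q,X): not NE [P2→P gives 8>2; P3→Y gives 7>4]
(C,Q,Y): not NE [P1→B gives 7>4; P2→R gives 8>2]
(C,R,X): not NE [P1→B gives 8>1; P2→P gives 8>0; P3→Y gives 3>0]
(C,R,Y): not NE [P1→A gives 9>8]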